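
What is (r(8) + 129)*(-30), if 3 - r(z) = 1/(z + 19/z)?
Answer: -328440/83 ≈ -3957.1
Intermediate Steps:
r(z) = 3 - 1/(z + 19/z)
(r(8) + 129)*(-30) = ((57 - 1*8 + 3*8²)/(19 + 8²) + 129)*(-30) = ((57 - 8 + 3*64)/(19 + 64) + 129)*(-30) = ((57 - 8 + 192)/83 + 129)*(-30) = ((1/83)*241 + 129)*(-30) = (241/83 + 129)*(-30) = (10948/83)*(-30) = -328440/83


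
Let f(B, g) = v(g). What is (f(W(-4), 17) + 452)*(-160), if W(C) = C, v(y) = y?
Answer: -75040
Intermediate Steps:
f(B, g) = g
(f(W(-4), 17) + 452)*(-160) = (17 + 452)*(-160) = 469*(-160) = -75040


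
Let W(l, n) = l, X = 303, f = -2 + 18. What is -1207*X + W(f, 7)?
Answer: -365705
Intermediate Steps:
f = 16
-1207*X + W(f, 7) = -1207*303 + 16 = -365721 + 16 = -365705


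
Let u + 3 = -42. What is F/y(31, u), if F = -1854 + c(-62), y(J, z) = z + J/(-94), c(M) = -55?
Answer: 179446/4261 ≈ 42.114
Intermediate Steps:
u = -45 (u = -3 - 42 = -45)
y(J, z) = z - J/94 (y(J, z) = z + J*(-1/94) = z - J/94)
F = -1909 (F = -1854 - 55 = -1909)
F/y(31, u) = -1909/(-45 - 1/94*31) = -1909/(-45 - 31/94) = -1909/(-4261/94) = -1909*(-94/4261) = 179446/4261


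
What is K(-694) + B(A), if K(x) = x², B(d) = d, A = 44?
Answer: 481680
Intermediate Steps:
K(-694) + B(A) = (-694)² + 44 = 481636 + 44 = 481680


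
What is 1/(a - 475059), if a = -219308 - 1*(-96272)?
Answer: -1/598095 ≈ -1.6720e-6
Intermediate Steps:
a = -123036 (a = -219308 + 96272 = -123036)
1/(a - 475059) = 1/(-123036 - 475059) = 1/(-598095) = -1/598095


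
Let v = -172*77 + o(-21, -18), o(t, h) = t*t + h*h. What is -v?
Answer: 12479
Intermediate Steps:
o(t, h) = h² + t² (o(t, h) = t² + h² = h² + t²)
v = -12479 (v = -172*77 + ((-18)² + (-21)²) = -13244 + (324 + 441) = -13244 + 765 = -12479)
-v = -1*(-12479) = 12479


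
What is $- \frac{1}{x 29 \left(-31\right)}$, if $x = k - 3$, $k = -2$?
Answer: $- \frac{1}{4495} \approx -0.00022247$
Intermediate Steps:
$x = -5$ ($x = -2 - 3 = -5$)
$- \frac{1}{x 29 \left(-31\right)} = - \frac{1}{\left(-5\right) 29 \left(-31\right)} = - \frac{1}{\left(-145\right) \left(-31\right)} = - \frac{1}{4495}$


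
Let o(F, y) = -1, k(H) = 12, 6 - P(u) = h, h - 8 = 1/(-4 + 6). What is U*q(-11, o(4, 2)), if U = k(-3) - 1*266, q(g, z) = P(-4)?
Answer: 635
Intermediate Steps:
h = 17/2 (h = 8 + 1/(-4 + 6) = 8 + 1/2 = 17/2 ≈ 8.5000)
P(u) = -5/2 (P(u) = 6 - 1*17/2 = 6 - 17/2 = -5/2)
q(g, z) = -5/2
U = -254 (U = 12 - 1*266 = 12 - 266 = -254)
U*q(-11, o(4, 2)) = -254*(-5/2) = 635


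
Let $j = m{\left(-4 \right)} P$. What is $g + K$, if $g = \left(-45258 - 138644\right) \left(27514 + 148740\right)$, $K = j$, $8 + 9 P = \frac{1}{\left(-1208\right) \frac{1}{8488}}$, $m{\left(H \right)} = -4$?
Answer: $- \frac{44049896354696}{1359} \approx -3.2413 \cdot 10^{10}$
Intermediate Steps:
$P = - \frac{2269}{1359}$ ($P = - \frac{8}{9} + \frac{1}{9 \left(- \frac{1208}{8488}\right)} = - \frac{8}{9} + \frac{1}{9 \left(\left(-1208\right) \frac{1}{8488}\right)} = - \frac{8}{9} + \frac{1}{9 \left(- \frac{151}{1061}\right)} = - \frac{8}{9} + \frac{1}{9} \left(- \frac{1061}{151}\right) = - \frac{8}{9} - \frac{1061}{1359} = - \frac{2269}{1359} \approx -1.6696$)
$j = \frac{9076}{1359}$ ($j = \left(-4\right) \left(- \frac{2269}{1359}\right) = \frac{9076}{1359} \approx 6.6784$)
$K = \frac{9076}{1359} \approx 6.6784$
$g = -32413463108$ ($g = \left(-183902\right) 176254 = -32413463108$)
$g + K = -32413463108 + \frac{9076}{1359} = - \frac{44049896354696}{1359}$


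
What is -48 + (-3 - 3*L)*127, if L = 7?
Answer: -3096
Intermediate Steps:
-48 + (-3 - 3*L)*127 = -48 + (-3 - 3*7)*127 = -48 + (-3 - 21)*127 = -48 - 24*127 = -48 - 3048 = -3096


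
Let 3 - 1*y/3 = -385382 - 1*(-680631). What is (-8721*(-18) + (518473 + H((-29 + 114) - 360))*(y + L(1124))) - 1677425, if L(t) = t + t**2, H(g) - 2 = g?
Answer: 196272947953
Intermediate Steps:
H(g) = 2 + g
y = -885738 (y = 9 - 3*(-385382 - 1*(-680631)) = 9 - 3*(-385382 + 680631) = 9 - 3*295249 = 9 - 885747 = -885738)
(-8721*(-18) + (518473 + H((-29 + 114) - 360))*(y + L(1124))) - 1677425 = (-8721*(-18) + (518473 + (2 + ((-29 + 114) - 360)))*(-885738 + 1124*(1 + 1124))) - 1677425 = (156978 + (518473 + (2 + (85 - 360)))*(-885738 + 1124*1125)) - 1677425 = (156978 + (518473 + (2 - 275))*(-885738 + 1264500)) - 1677425 = (156978 + (518473 - 273)*378762) - 1677425 = (156978 + 518200*378762) - 1677425 = (156978 + 196274468400) - 1677425 = 196274625378 - 1677425 = 196272947953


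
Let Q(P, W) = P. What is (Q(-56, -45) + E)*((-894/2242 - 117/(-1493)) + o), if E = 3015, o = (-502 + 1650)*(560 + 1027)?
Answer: 9022546394872626/1673653 ≈ 5.3909e+9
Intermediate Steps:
o = 1821876 (o = 1148*1587 = 1821876)
(Q(-56, -45) + E)*((-894/2242 - 117/(-1493)) + o) = (-56 + 3015)*((-894/2242 - 117/(-1493)) + 1821876) = 2959*((-894*1/2242 - 117*(-1/1493)) + 1821876) = 2959*((-447/1121 + 117/1493) + 1821876) = 2959*(-536214/1673653 + 1821876) = 2959*(3049187696814/1673653) = 9022546394872626/1673653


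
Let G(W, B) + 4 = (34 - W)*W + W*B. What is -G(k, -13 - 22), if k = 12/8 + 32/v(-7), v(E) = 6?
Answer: 2071/36 ≈ 57.528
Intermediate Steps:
k = 41/6 (k = 12/8 + 32/6 = 12*(1/8) + 32*(1/6) = 3/2 + 16/3 = 41/6 ≈ 6.8333)
G(W, B) = -4 + B*W + W*(34 - W) (G(W, B) = -4 + ((34 - W)*W + W*B) = -4 + (W*(34 - W) + B*W) = -4 + (B*W + W*(34 - W)) = -4 + B*W + W*(34 - W))
-G(k, -13 - 22) = -(-4 - (41/6)**2 + 34*(41/6) + (-13 - 22)*(41/6)) = -(-4 - 1*1681/36 + 697/3 - 35*41/6) = -(-4 - 1681/36 + 697/3 - 1435/6) = -1*(-2071/36) = 2071/36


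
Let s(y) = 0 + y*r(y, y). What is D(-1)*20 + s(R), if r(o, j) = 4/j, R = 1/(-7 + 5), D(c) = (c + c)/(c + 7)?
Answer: -8/3 ≈ -2.6667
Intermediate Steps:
D(c) = 2*c/(7 + c) (D(c) = (2*c)/(7 + c) = 2*c/(7 + c))
R = -½ (R = 1/(-2) = -½ ≈ -0.50000)
s(y) = 4 (s(y) = 0 + y*(4/y) = 0 + 4 = 4)
D(-1)*20 + s(R) = (2*(-1)/(7 - 1))*20 + 4 = (2*(-1)/6)*20 + 4 = (2*(-1)*(⅙))*20 + 4 = -⅓*20 + 4 = -20/3 + 4 = -8/3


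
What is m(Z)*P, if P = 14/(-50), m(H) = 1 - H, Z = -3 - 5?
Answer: -63/25 ≈ -2.5200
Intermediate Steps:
Z = -8
P = -7/25 (P = 14*(-1/50) = -7/25 ≈ -0.28000)
m(Z)*P = (1 - 1*(-8))*(-7/25) = (1 + 8)*(-7/25) = 9*(-7/25) = -63/25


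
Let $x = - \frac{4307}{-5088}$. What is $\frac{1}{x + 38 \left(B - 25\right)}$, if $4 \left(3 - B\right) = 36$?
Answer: $- \frac{5088}{5989357} \approx -0.00084951$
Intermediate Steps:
$B = -6$ ($B = 3 - 9 = -6$)
$x = \frac{4307}{5088}$ ($x = \left(-4307\right) \left(- \frac{1}{5088}\right) = \frac{4307}{5088} \approx 0.8465$)
$\frac{1}{x + 38 \left(B - 25\right)} = \frac{1}{\frac{4307}{5088} + 38 \left(-6 - 25\right)} = \frac{1}{\frac{4307}{5088} + 38 \left(-31\right)} = \frac{1}{\frac{4307}{5088} - 1178} = \frac{1}{- \frac{5989357}{5088}} = - \frac{5088}{5989357}$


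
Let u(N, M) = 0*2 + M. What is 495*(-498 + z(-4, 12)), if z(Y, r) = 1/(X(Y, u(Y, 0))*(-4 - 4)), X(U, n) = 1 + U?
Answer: -1971915/8 ≈ -2.4649e+5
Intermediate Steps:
u(N, M) = M (u(N, M) = 0 + M = M)
z(Y, r) = 1/(-8 - 8*Y) (z(Y, r) = 1/((1 + Y)*(-4 - 4)) = 1/((1 + Y)*(-8)) = 1/(-8 - 8*Y))
495*(-498 + z(-4, 12)) = 495*(-498 - 1/(8 + 8*(-4))) = 495*(-498 - 1/(8 - 32)) = 495*(-498 - 1/(-24)) = 495*(-498 - 1*(-1/24)) = 495*(-498 + 1/24) = 495*(-11951/24) = -1971915/8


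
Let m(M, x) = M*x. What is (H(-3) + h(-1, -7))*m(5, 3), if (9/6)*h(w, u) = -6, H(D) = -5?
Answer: -135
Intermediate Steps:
h(w, u) = -4 (h(w, u) = (2/3)*(-6) = -4)
(H(-3) + h(-1, -7))*m(5, 3) = (-5 - 4)*(5*3) = -9*15 = -135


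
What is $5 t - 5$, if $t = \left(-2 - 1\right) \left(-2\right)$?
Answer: $25$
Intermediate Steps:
$t = 6$ ($t = \left(-3\right) \left(-2\right) = 6$)
$5 t - 5 = 5 \cdot 6 - 5 = 30 - 5 = 25$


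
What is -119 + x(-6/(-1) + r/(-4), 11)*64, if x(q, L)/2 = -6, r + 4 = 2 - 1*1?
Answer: -887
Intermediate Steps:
r = -3 (r = -4 + (2 - 1*1) = -4 + (2 - 1) = -4 + 1 = -3)
x(q, L) = -12 (x(q, L) = 2*(-6) = -12)
-119 + x(-6/(-1) + r/(-4), 11)*64 = -119 - 12*64 = -119 - 768 = -887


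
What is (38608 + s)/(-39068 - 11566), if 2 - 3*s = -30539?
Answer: -146365/151902 ≈ -0.96355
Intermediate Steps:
s = 30541/3 (s = ⅔ - ⅓*(-30539) = ⅔ + 30539/3 = 30541/3 ≈ 10180.)
(38608 + s)/(-39068 - 11566) = (38608 + 30541/3)/(-39068 - 11566) = (146365/3)/(-50634) = (146365/3)*(-1/50634) = -146365/151902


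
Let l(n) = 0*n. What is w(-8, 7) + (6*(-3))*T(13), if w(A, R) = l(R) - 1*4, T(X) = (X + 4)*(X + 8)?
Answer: -6430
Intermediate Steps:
l(n) = 0
T(X) = (4 + X)*(8 + X)
w(A, R) = -4 (w(A, R) = 0 - 1*4 = 0 - 4 = -4)
w(-8, 7) + (6*(-3))*T(13) = -4 + (6*(-3))*(32 + 13**2 + 12*13) = -4 - 18*(32 + 169 + 156) = -4 - 18*357 = -4 - 6426 = -6430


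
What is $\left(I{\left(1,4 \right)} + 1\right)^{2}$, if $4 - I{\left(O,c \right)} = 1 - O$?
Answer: $25$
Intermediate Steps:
$I{\left(O,c \right)} = 3 + O$ ($I{\left(O,c \right)} = 4 - \left(1 - O\right) = 4 + \left(-1 + O\right) = 3 + O$)
$\left(I{\left(1,4 \right)} + 1\right)^{2} = \left(\left(3 + 1\right) + 1\right)^{2} = \left(4 + 1\right)^{2} = 5^{2} = 25$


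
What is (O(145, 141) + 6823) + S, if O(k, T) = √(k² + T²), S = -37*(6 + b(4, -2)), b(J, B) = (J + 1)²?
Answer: 5676 + √40906 ≈ 5878.3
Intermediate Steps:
b(J, B) = (1 + J)²
S = -1147 (S = -37*(6 + (1 + 4)²) = -37*(6 + 5²) = -37*(6 + 25) = -37*31 = -1147)
O(k, T) = √(T² + k²)
(O(145, 141) + 6823) + S = (√(141² + 145²) + 6823) - 1147 = (√(19881 + 21025) + 6823) - 1147 = (√40906 + 6823) - 1147 = (6823 + √40906) - 1147 = 5676 + √40906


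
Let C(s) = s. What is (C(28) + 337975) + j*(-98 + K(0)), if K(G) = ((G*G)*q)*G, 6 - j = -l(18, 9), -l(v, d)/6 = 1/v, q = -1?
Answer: 1012343/3 ≈ 3.3745e+5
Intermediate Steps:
l(v, d) = -6/v
j = 17/3 (j = 6 - (-1)*(-6/18) = 6 - (-1)*(-6*1/18) = 6 - (-1)*(-1)/3 = 6 - 1*1/3 = 6 - 1/3 = 17/3 ≈ 5.6667)
K(G) = -G**3 (K(G) = ((G*G)*(-1))*G = (G**2*(-1))*G = (-G**2)*G = -G**3)
(C(28) + 337975) + j*(-98 + K(0)) = (28 + 337975) + 17*(-98 - 1*0**3)/3 = 338003 + 17*(-98 - 1*0)/3 = 338003 + 17*(-98 + 0)/3 = 338003 + (17/3)*(-98) = 338003 - 1666/3 = 1012343/3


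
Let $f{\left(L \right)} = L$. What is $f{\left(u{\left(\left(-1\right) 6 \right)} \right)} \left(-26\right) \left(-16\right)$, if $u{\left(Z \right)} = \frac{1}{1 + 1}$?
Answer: $208$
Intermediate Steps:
$u{\left(Z \right)} = \frac{1}{2}$
$f{\left(u{\left(\left(-1\right) 6 \right)} \right)} \left(-26\right) \left(-16\right) = \frac{1}{2} \left(-26\right) \left(-16\right) = \left(-13\right) \left(-16\right) = 208$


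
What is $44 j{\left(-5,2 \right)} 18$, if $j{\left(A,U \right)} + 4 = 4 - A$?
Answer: $3960$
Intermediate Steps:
$j{\left(A,U \right)} = - A$ ($j{\left(A,U \right)} = -4 - \left(-4 + A\right) = - A$)
$44 j{\left(-5,2 \right)} 18 = 44 \left(\left(-1\right) \left(-5\right)\right) 18 = 44 \cdot 5 \cdot 18 = 220 \cdot 18 = 3960$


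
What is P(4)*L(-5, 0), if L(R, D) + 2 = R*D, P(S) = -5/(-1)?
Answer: -10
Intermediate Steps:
P(S) = 5 (P(S) = -5*(-1) = 5)
L(R, D) = -2 + D*R (L(R, D) = -2 + R*D = -2 + D*R)
P(4)*L(-5, 0) = 5*(-2 + 0*(-5)) = 5*(-2 + 0) = 5*(-2) = -10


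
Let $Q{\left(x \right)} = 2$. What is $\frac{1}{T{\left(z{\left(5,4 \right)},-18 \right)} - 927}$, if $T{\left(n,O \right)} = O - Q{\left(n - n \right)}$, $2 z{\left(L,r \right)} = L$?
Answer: $- \frac{1}{947} \approx -0.001056$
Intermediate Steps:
$z{\left(L,r \right)} = \frac{L}{2}$
$T{\left(n,O \right)} = -2 + O$ ($T{\left(n,O \right)} = O - 2 = -2 + O$)
$\frac{1}{T{\left(z{\left(5,4 \right)},-18 \right)} - 927} = \frac{1}{\left(-2 - 18\right) - 927} = \frac{1}{-20 - 927} = \frac{1}{-947} = - \frac{1}{947}$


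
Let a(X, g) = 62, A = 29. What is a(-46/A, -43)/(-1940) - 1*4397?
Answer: -4265121/970 ≈ -4397.0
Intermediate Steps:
a(-46/A, -43)/(-1940) - 1*4397 = 62/(-1940) - 1*4397 = 62*(-1/1940) - 4397 = -31/970 - 4397 = -4265121/970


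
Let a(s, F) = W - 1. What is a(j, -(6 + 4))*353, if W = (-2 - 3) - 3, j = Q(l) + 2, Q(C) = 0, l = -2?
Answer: -3177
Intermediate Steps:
j = 2 (j = 0 + 2 = 2)
W = -8 (W = -5 - 3 = -8)
a(s, F) = -9 (a(s, F) = -8 - 1 = -9)
a(j, -(6 + 4))*353 = -9*353 = -3177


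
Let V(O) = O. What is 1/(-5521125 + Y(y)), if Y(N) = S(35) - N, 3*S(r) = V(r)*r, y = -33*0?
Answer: -3/16562150 ≈ -1.8114e-7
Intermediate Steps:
y = 0
S(r) = r²/3 (S(r) = (r*r)/3 = r²/3)
Y(N) = 1225/3 - N (Y(N) = (⅓)*35² - N = (⅓)*1225 - N = 1225/3 - N)
1/(-5521125 + Y(y)) = 1/(-5521125 + (1225/3 - 1*0)) = 1/(-5521125 + (1225/3 + 0)) = 1/(-5521125 + 1225/3) = 1/(-16562150/3) = -3/16562150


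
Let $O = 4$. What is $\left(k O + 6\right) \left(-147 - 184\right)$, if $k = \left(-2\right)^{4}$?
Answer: $-23170$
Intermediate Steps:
$k = 16$
$\left(k O + 6\right) \left(-147 - 184\right) = \left(16 \cdot 4 + 6\right) \left(-147 - 184\right) = \left(64 + 6\right) \left(-147 - 184\right) = 70 \left(-331\right) = -23170$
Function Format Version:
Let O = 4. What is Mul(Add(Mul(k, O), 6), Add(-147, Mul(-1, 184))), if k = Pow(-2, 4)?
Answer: -23170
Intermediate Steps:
k = 16
Mul(Add(Mul(k, O), 6), Add(-147, Mul(-1, 184))) = Mul(Add(Mul(16, 4), 6), Add(-147, Mul(-1, 184))) = Mul(Add(64, 6), Add(-147, -184)) = Mul(70, -331) = -23170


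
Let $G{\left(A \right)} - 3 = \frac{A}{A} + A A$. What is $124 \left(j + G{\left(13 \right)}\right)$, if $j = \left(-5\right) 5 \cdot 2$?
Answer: $15252$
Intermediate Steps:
$G{\left(A \right)} = 4 + A^{2}$ ($G{\left(A \right)} = 3 + \left(\frac{A}{A} + A A\right) = 3 + \left(1 + A^{2}\right) = 4 + A^{2}$)
$j = -50$ ($j = \left(-25\right) 2 = -50$)
$124 \left(j + G{\left(13 \right)}\right) = 124 \left(-50 + \left(4 + 13^{2}\right)\right) = 124 \left(-50 + \left(4 + 169\right)\right) = 124 \left(-50 + 173\right) = 124 \cdot 123 = 15252$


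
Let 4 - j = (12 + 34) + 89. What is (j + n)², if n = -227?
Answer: 128164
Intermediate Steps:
j = -131 (j = 4 - ((12 + 34) + 89) = 4 - (46 + 89) = 4 - 1*135 = 4 - 135 = -131)
(j + n)² = (-131 - 227)² = (-358)² = 128164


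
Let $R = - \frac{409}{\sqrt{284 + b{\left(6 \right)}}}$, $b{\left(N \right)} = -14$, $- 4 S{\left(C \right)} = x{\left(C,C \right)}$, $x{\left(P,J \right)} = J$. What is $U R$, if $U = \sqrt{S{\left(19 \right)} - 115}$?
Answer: $- \frac{409 i \sqrt{14370}}{180} \approx - 272.38 i$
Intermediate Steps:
$S{\left(C \right)} = - \frac{C}{4}$
$U = \frac{i \sqrt{479}}{2}$ ($U = \sqrt{\left(- \frac{1}{4}\right) 19 - 115} = \sqrt{- \frac{19}{4} - 115} = \sqrt{- \frac{479}{4}} = \frac{i \sqrt{479}}{2} \approx 10.943 i$)
$R = - \frac{409 \sqrt{30}}{90}$ ($R = - \frac{409}{\sqrt{284 - 14}} = - \frac{409}{\sqrt{270}} = - \frac{409}{3 \sqrt{30}} = - 409 \frac{\sqrt{30}}{90} = - \frac{409 \sqrt{30}}{90} \approx -24.891$)
$U R = \frac{i \sqrt{479}}{2} \left(- \frac{409 \sqrt{30}}{90}\right) = - \frac{409 i \sqrt{14370}}{180}$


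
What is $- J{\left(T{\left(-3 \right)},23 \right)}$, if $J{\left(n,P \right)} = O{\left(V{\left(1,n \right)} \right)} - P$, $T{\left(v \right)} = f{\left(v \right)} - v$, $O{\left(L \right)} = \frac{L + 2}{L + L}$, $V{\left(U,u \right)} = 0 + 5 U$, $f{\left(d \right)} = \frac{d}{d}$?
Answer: $\frac{223}{10} \approx 22.3$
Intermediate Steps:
$f{\left(d \right)} = 1$
$V{\left(U,u \right)} = 5 U$
$O{\left(L \right)} = \frac{2 + L}{2 L}$
$T{\left(v \right)} = 1 - v$
$J{\left(n,P \right)} = \frac{7}{10} - P$ ($J{\left(n,P \right)} = \frac{2 + 5 \cdot 1}{2 \cdot 5 \cdot 1} - P = \frac{2 + 5}{2 \cdot 5} - P = \frac{1}{2} \cdot \frac{1}{5} \cdot 7 - P = \frac{7}{10} - P$)
$- J{\left(T{\left(-3 \right)},23 \right)} = - (\frac{7}{10} - 23) = \left(-1\right) \left(- \frac{223}{10}\right) = \frac{223}{10}$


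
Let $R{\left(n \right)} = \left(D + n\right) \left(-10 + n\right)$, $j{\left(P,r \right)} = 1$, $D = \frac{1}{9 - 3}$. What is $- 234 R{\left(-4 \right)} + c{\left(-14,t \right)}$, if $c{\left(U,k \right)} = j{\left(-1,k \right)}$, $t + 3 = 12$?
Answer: $-12557$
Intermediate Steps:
$D = \frac{1}{6} \approx 0.16667$
$t = 9$ ($t = -3 + 12 = 9$)
$c{\left(U,k \right)} = 1$
$R{\left(n \right)} = \left(-10 + n\right) \left(\frac{1}{6} + n\right)$ ($R{\left(n \right)} = \left(\frac{1}{6} + n\right) \left(-10 + n\right) = \left(-10 + n\right) \left(\frac{1}{6} + n\right)$)
$- 234 R{\left(-4 \right)} + c{\left(-14,t \right)} = - 234 \left(- \frac{5}{3} + \left(-4\right)^{2} - - \frac{118}{3}\right) + 1 = - 234 \left(- \frac{5}{3} + 16 + \frac{118}{3}\right) + 1 = \left(-234\right) \frac{161}{3} + 1 = -12558 + 1 = -12557$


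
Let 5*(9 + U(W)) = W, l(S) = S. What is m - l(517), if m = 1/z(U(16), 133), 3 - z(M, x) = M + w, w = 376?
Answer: -949217/1836 ≈ -517.00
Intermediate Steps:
U(W) = -9 + W/5
z(M, x) = -373 - M (z(M, x) = 3 - (M + 376) = 3 - (376 + M) = 3 + (-376 - M) = -373 - M)
m = -5/1836 (m = 1/(-373 - (-9 + (⅕)*16)) = 1/(-373 - (-9 + 16/5)) = 1/(-373 - 1*(-29/5)) = 1/(-373 + 29/5) = 1/(-1836/5) = -5/1836 ≈ -0.0027233)
m - l(517) = -5/1836 - 1*517 = -5/1836 - 517 = -949217/1836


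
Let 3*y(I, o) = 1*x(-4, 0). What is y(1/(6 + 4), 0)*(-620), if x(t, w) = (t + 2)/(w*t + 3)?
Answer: 1240/9 ≈ 137.78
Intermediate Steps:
x(t, w) = (2 + t)/(3 + t*w) (x(t, w) = (2 + t)/(t*w + 3) = (2 + t)/(3 + t*w))
y(I, o) = -2/9 (y(I, o) = (1*((2 - 4)/(3 - 4*0)))/3 = (1*(-2/(3 + 0)))/3 = (1*(-2/3))/3 = (1/3)*(-2/3) = -2/9)
y(1/(6 + 4), 0)*(-620) = -2/9*(-620) = 1240/9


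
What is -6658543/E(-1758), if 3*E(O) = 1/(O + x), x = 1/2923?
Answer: 102647426375157/2923 ≈ 3.5117e+10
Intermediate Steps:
x = 1/2923 ≈ 0.00034211
E(O) = 1/(3*(1/2923 + O)) (E(O) = 1/(3*(O + 1/2923)) = 1/(3*(1/2923 + O)))
-6658543/E(-1758) = -6658543/(2923/(3*(1 + 2923*(-1758)))) = -6658543/(2923/(3*(1 - 5138634))) = -6658543/((2923/3)/(-5138633)) = -6658543/((2923/3)*(-1/5138633)) = -6658543/(-2923/15415899) = -6658543*(-15415899/2923) = 102647426375157/2923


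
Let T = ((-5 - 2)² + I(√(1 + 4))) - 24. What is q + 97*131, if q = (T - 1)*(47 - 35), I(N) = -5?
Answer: 12935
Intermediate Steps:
T = 20 (T = ((-5 - 2)² - 5) - 24 = ((-7)² - 5) - 24 = (49 - 5) - 24 = 44 - 24 = 20)
q = 228 (q = (20 - 1)*(47 - 35) = 19*12 = 228)
q + 97*131 = 228 + 97*131 = 228 + 12707 = 12935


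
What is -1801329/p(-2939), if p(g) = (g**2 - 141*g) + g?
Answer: -1801329/9049181 ≈ -0.19906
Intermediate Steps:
p(g) = g**2 - 140*g
-1801329/p(-2939) = -1801329*(-1/(2939*(-140 - 2939))) = -1801329/((-2939*(-3079))) = -1801329/9049181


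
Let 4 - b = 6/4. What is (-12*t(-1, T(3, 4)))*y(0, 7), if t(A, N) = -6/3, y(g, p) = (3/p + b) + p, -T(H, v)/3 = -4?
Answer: 1668/7 ≈ 238.29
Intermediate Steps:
T(H, v) = 12 (T(H, v) = -3*(-4) = 12)
b = 5/2 (b = 4 - 6/4 = 4 - 1*3/2 = 4 - 3/2 = 5/2 ≈ 2.5000)
y(g, p) = 5/2 + p + 3/p (y(g, p) = (3/p + 5/2) + p = (5/2 + 3/p) + p = 5/2 + p + 3/p)
t(A, N) = -2 (t(A, N) = -6*1/3 = -2)
(-12*t(-1, T(3, 4)))*y(0, 7) = (-12*(-2))*(5/2 + 7 + 3/7) = 24*(5/2 + 7 + 3*(1/7)) = 24*(5/2 + 7 + 3/7) = 24*(139/14) = 1668/7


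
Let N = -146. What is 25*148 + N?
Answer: 3554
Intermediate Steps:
25*148 + N = 25*148 - 146 = 3700 - 146 = 3554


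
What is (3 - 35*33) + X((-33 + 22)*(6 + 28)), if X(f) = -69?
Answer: -1221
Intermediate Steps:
(3 - 35*33) + X((-33 + 22)*(6 + 28)) = (3 - 35*33) - 69 = (3 - 1155) - 69 = -1152 - 69 = -1221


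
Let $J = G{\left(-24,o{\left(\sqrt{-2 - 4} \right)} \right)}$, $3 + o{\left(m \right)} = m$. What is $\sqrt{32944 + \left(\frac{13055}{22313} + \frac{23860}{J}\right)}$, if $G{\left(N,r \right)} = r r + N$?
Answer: $\frac{\sqrt{66939} \sqrt{\frac{14904554887 + 4410555162 i \sqrt{6}}{7 + 2 i \sqrt{6}}}}{66939} \approx 179.4 + 1.4876 i$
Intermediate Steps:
$o{\left(m \right)} = -3 + m$
$G{\left(N,r \right)} = N + r^{2}$ ($G{\left(N,r \right)} = r^{2} + N = N + r^{2}$)
$J = -24 + \left(-3 + i \sqrt{6}\right)^{2}$ ($J = -24 + \left(-3 + \sqrt{-2 - 4}\right)^{2} = -24 + \left(-3 + \sqrt{-6}\right)^{2} = -24 + \left(-3 + i \sqrt{6}\right)^{2} \approx -21.0 - 14.697 i$)
$\sqrt{32944 + \left(\frac{13055}{22313} + \frac{23860}{J}\right)} = \sqrt{32944 + \left(\frac{13055}{22313} + \frac{23860}{-24 + \left(3 - i \sqrt{6}\right)^{2}}\right)} = \sqrt{\frac{735092527}{22313} + \frac{23860}{-24 + \left(3 - i \sqrt{6}\right)^{2}}}$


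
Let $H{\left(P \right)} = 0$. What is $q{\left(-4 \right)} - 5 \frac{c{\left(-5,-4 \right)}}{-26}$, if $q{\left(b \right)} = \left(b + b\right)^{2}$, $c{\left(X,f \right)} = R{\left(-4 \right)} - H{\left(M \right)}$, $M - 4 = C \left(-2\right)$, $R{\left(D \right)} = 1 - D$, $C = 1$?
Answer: $\frac{1689}{26} \approx 64.962$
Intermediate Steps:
$M = 2$ ($M = 4 + 1 \left(-2\right) = 4 - 2 = 2$)
$c{\left(X,f \right)} = 5$ ($c{\left(X,f \right)} = \left(1 - -4\right) - 0 = \left(1 + 4\right) + 0 = 5 + 0 = 5$)
$q{\left(b \right)} = 4 b^{2}$ ($q{\left(b \right)} = \left(2 b\right)^{2} = 4 b^{2}$)
$q{\left(-4 \right)} - 5 \frac{c{\left(-5,-4 \right)}}{-26} = 4 \left(-4\right)^{2} - 5 \frac{5}{-26} = 4 \cdot 16 - 5 \cdot 5 \left(- \frac{1}{26}\right) = 64 - - \frac{25}{26} = 64 + \frac{25}{26} = \frac{1689}{26}$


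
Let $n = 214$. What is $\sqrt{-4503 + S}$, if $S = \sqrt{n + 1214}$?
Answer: $\sqrt{-4503 + 2 \sqrt{357}} \approx 66.822 i$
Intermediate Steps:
$S = 2 \sqrt{357}$ ($S = \sqrt{214 + 1214} = \sqrt{1428} = 2 \sqrt{357} \approx 37.789$)
$\sqrt{-4503 + S} = \sqrt{-4503 + 2 \sqrt{357}}$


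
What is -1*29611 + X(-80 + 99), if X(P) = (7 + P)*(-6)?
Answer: -29767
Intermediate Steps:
X(P) = -42 - 6*P
-1*29611 + X(-80 + 99) = -1*29611 + (-42 - 6*(-80 + 99)) = -29611 + (-42 - 6*19) = -29611 + (-42 - 114) = -29611 - 156 = -29767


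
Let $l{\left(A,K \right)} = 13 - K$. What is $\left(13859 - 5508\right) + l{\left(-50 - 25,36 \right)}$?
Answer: $8328$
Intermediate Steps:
$\left(13859 - 5508\right) + l{\left(-50 - 25,36 \right)} = \left(13859 - 5508\right) + \left(13 - 36\right) = 8351 + \left(13 - 36\right) = 8351 - 23 = 8328$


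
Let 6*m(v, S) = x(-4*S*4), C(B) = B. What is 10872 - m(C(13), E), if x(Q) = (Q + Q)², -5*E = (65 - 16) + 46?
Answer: -152216/3 ≈ -50739.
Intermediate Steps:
E = -19 (E = -((65 - 16) + 46)/5 = -(49 + 46)/5 = -⅕*95 = -19)
x(Q) = 4*Q² (x(Q) = (2*Q)² = 4*Q²)
m(v, S) = 512*S²/3 (m(v, S) = (4*(-4*S*4)²)/6 = (4*(-16*S)²)/6 = (4*(256*S²))/6 = (1024*S²)/6 = 512*S²/3)
10872 - m(C(13), E) = 10872 - 512*(-19)²/3 = 10872 - 512*361/3 = 10872 - 1*184832/3 = 10872 - 184832/3 = -152216/3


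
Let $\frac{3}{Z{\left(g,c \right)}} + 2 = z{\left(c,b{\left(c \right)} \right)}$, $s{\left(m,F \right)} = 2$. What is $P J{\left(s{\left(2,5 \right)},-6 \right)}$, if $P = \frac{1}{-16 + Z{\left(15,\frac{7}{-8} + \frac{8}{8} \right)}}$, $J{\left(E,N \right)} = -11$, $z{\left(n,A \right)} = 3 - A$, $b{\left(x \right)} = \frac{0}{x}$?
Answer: $\frac{11}{13} \approx 0.84615$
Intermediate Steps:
$b{\left(x \right)} = 0$
$Z{\left(g,c \right)} = 3$ ($Z{\left(g,c \right)} = \frac{3}{-2 + \left(3 - 0\right)} = \frac{3}{-2 + \left(3 + 0\right)} = \frac{3}{-2 + 3} = \frac{3}{1} = 3 \cdot 1 = 3$)
$P = - \frac{1}{13}$ ($P = \frac{1}{-16 + 3} = \frac{1}{-13} = - \frac{1}{13} \approx -0.076923$)
$P J{\left(s{\left(2,5 \right)},-6 \right)} = \left(- \frac{1}{13}\right) \left(-11\right) = \frac{11}{13}$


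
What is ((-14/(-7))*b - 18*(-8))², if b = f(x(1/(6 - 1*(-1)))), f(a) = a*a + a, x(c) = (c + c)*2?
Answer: 51036736/2401 ≈ 21256.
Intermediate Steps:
x(c) = 4*c (x(c) = (2*c)*2 = 4*c)
f(a) = a + a² (f(a) = a² + a = a + a²)
b = 44/49 (b = (4/(6 - 1*(-1)))*(1 + 4/(6 - 1*(-1))) = (4/(6 + 1))*(1 + 4/(6 + 1)) = (4/7)*(1 + 4/7) = (4*(⅐))*(1 + 4*(⅐)) = 4*(1 + 4/7)/7 = (4/7)*(11/7) = 44/49 ≈ 0.89796)
((-14/(-7))*b - 18*(-8))² = (-14/(-7)*(44/49) - 18*(-8))² = (-14*(-⅐)*(44/49) + 144)² = (2*(44/49) + 144)² = (88/49 + 144)² = (7144/49)² = 51036736/2401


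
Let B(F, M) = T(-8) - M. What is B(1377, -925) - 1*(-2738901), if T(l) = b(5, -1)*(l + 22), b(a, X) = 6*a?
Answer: 2740246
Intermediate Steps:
T(l) = 660 + 30*l (T(l) = (6*5)*(l + 22) = 30*(22 + l) = 660 + 30*l)
B(F, M) = 420 - M (B(F, M) = (660 + 30*(-8)) - M = (660 - 240) - M = 420 - M)
B(1377, -925) - 1*(-2738901) = (420 - 1*(-925)) - 1*(-2738901) = (420 + 925) + 2738901 = 1345 + 2738901 = 2740246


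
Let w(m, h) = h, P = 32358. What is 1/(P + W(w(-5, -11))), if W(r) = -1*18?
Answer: 1/32340 ≈ 3.0921e-5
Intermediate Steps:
W(r) = -18
1/(P + W(w(-5, -11))) = 1/(32358 - 18) = 1/32340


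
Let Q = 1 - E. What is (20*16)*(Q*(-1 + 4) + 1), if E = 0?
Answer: 1280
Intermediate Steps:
Q = 1 (Q = 1 - 1*0 = 1 + 0 = 1)
(20*16)*(Q*(-1 + 4) + 1) = (20*16)*(1*(-1 + 4) + 1) = 320*(1*3 + 1) = 320*(3 + 1) = 320*4 = 1280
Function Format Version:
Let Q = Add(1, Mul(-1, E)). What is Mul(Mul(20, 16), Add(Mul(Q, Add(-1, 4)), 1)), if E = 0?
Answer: 1280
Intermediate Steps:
Q = 1 (Q = Add(1, Mul(-1, 0)) = Add(1, 0) = 1)
Mul(Mul(20, 16), Add(Mul(Q, Add(-1, 4)), 1)) = Mul(Mul(20, 16), Add(Mul(1, Add(-1, 4)), 1)) = Mul(320, Add(Mul(1, 3), 1)) = Mul(320, Add(3, 1)) = Mul(320, 4) = 1280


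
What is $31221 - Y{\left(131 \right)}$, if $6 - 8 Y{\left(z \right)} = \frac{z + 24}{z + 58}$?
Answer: $\frac{47205173}{1512} \approx 31220.0$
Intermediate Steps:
$Y{\left(z \right)} = \frac{3}{4} - \frac{24 + z}{8 \left(58 + z\right)}$ ($Y{\left(z \right)} = \frac{3}{4} - \frac{\left(z + 24\right) \frac{1}{z + 58}}{8} = \frac{3}{4} - \frac{\left(24 + z\right) \frac{1}{58 + z}}{8} = \frac{3}{4} - \frac{\frac{1}{58 + z} \left(24 + z\right)}{8} = \frac{3}{4} - \frac{24 + z}{8 \left(58 + z\right)}$)
$31221 - Y{\left(131 \right)} = 31221 - \frac{324 + 5 \cdot 131}{8 \left(58 + 131\right)} = 31221 - \frac{324 + 655}{8 \cdot 189} = 31221 - \frac{1}{8} \cdot \frac{1}{189} \cdot 979 = 31221 - \frac{979}{1512} = \frac{47205173}{1512}$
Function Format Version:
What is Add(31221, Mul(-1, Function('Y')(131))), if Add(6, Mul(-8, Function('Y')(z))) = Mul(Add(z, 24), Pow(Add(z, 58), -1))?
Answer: Rational(47205173, 1512) ≈ 31220.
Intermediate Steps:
Function('Y')(z) = Add(Rational(3, 4), Mul(Rational(-1, 8), Pow(Add(58, z), -1), Add(24, z))) (Function('Y')(z) = Add(Rational(3, 4), Mul(Rational(-1, 8), Mul(Add(z, 24), Pow(Add(z, 58), -1)))) = Add(Rational(3, 4), Mul(Rational(-1, 8), Mul(Add(24, z), Pow(Add(58, z), -1)))) = Add(Rational(3, 4), Mul(Rational(-1, 8), Mul(Pow(Add(58, z), -1), Add(24, z)))) = Add(Rational(3, 4), Mul(Rational(-1, 8), Pow(Add(58, z), -1), Add(24, z))))
Add(31221, Mul(-1, Function('Y')(131))) = Add(31221, Mul(-1, Mul(Rational(1, 8), Pow(Add(58, 131), -1), Add(324, Mul(5, 131))))) = Add(31221, Mul(-1, Mul(Rational(1, 8), Pow(189, -1), Add(324, 655)))) = Add(31221, Mul(-1, Mul(Rational(1, 8), Rational(1, 189), 979))) = Add(31221, Mul(-1, Rational(979, 1512))) = Add(31221, Rational(-979, 1512)) = Rational(47205173, 1512)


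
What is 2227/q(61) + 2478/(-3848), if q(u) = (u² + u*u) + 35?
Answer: -4979255/14385748 ≈ -0.34612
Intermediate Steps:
q(u) = 35 + 2*u² (q(u) = (u² + u²) + 35 = 2*u² + 35 = 35 + 2*u²)
2227/q(61) + 2478/(-3848) = 2227/(35 + 2*61²) + 2478/(-3848) = 2227/(35 + 2*3721) + 2478*(-1/3848) = 2227/(35 + 7442) - 1239/1924 = 2227/7477 - 1239/1924 = -4979255/14385748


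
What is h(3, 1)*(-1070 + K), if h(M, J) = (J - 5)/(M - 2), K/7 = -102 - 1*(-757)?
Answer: -14060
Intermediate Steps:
K = 4585 (K = 7*(-102 - 1*(-757)) = 7*(-102 + 757) = 7*655 = 4585)
h(M, J) = (-5 + J)/(-2 + M)
h(3, 1)*(-1070 + K) = ((-5 + 1)/(-2 + 3))*(-1070 + 4585) = (-4/1)*3515 = (1*(-4))*3515 = -4*3515 = -14060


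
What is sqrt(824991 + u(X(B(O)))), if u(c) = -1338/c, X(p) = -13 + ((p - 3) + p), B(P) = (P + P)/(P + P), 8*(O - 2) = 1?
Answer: 3*sqrt(4492138)/7 ≈ 908.34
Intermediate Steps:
O = 17/8 (O = 2 + (1/8)*1 = 2 + 1/8 = 17/8 ≈ 2.1250)
B(P) = 1 (B(P) = (2*P)/((2*P)) = (2*P)*(1/(2*P)) = 1)
X(p) = -16 + 2*p (X(p) = -13 + ((-3 + p) + p) = -13 + (-3 + 2*p) = -16 + 2*p)
sqrt(824991 + u(X(B(O)))) = sqrt(824991 - 1338/(-16 + 2*1)) = sqrt(824991 - 1338/(-16 + 2)) = sqrt(824991 - 1338/(-14)) = sqrt(824991 - 1338*(-1/14)) = sqrt(824991 + 669/7) = sqrt(5775606/7) = 3*sqrt(4492138)/7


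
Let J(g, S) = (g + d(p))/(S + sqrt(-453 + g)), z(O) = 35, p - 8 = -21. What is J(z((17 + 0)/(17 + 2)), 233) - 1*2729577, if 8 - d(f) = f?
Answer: (-2729577*sqrt(418) + 635991385*I)/(sqrt(418) - 233*I) ≈ -2.7296e+6 - 0.020874*I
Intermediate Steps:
p = -13 (p = 8 - 21 = -13)
d(f) = 8 - f
J(g, S) = (21 + g)/(S + sqrt(-453 + g)) (J(g, S) = (g + (8 - 1*(-13)))/(S + sqrt(-453 + g)) = (g + (8 + 13))/(S + sqrt(-453 + g)) = (g + 21)/(S + sqrt(-453 + g)) = (21 + g)/(S + sqrt(-453 + g)))
J(z((17 + 0)/(17 + 2)), 233) - 1*2729577 = (21 + 35)/(233 + sqrt(-453 + 35)) - 1*2729577 = 56/(233 + sqrt(-418)) - 2729577 = 56/(233 + I*sqrt(418)) - 2729577 = -2729577 + 56/(233 + I*sqrt(418))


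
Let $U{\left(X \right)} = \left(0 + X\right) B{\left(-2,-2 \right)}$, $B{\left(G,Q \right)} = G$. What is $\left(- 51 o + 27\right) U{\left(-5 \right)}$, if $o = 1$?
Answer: $-240$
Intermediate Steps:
$U{\left(X \right)} = - 2 X$ ($U{\left(X \right)} = \left(0 + X\right) \left(-2\right) = X \left(-2\right) = - 2 X$)
$\left(- 51 o + 27\right) U{\left(-5 \right)} = \left(\left(-51\right) 1 + 27\right) \left(\left(-2\right) \left(-5\right)\right) = \left(-51 + 27\right) 10 = \left(-24\right) 10 = -240$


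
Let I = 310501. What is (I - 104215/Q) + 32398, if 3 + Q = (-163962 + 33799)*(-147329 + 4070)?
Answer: 6394044927155171/18647021214 ≈ 3.4290e+5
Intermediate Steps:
Q = 18647021214 (Q = -3 + (-163962 + 33799)*(-147329 + 4070) = -3 - 130163*(-143259) = -3 + 18647021217 = 18647021214)
(I - 104215/Q) + 32398 = (310501 - 104215/18647021214) + 32398 = 5789918733863999/18647021214 + 32398 = 6394044927155171/18647021214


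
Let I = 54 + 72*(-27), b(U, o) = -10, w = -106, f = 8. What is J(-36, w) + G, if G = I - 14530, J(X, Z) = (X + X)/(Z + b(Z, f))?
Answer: -476162/29 ≈ -16419.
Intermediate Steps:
I = -1890 (I = 54 - 1944 = -1890)
J(X, Z) = 2*X/(-10 + Z) (J(X, Z) = (X + X)/(Z - 10) = (2*X)/(-10 + Z) = 2*X/(-10 + Z))
G = -16420 (G = -1890 - 14530 = -16420)
J(-36, w) + G = 2*(-36)/(-10 - 106) - 16420 = 2*(-36)/(-116) - 16420 = 2*(-36)*(-1/116) - 16420 = 18/29 - 16420 = -476162/29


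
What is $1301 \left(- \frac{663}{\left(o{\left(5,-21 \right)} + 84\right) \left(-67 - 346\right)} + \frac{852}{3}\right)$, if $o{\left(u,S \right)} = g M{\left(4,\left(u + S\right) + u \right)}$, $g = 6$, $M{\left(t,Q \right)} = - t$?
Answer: $\frac{3052225361}{8260} \approx 3.6952 \cdot 10^{5}$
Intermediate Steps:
$o{\left(u,S \right)} = -24$ ($o{\left(u,S \right)} = 6 \left(\left(-1\right) 4\right) = 6 \left(-4\right) = -24$)
$1301 \left(- \frac{663}{\left(o{\left(5,-21 \right)} + 84\right) \left(-67 - 346\right)} + \frac{852}{3}\right) = 1301 \left(- \frac{663}{\left(-24 + 84\right) \left(-67 - 346\right)} + \frac{852}{3}\right) = 1301 \left(- \frac{663}{60 \left(-413\right)} + 852 \cdot \frac{1}{3}\right) = 1301 \left(- \frac{663}{-24780} + 284\right) = 1301 \left(\left(-663\right) \left(- \frac{1}{24780}\right) + 284\right) = 1301 \left(\frac{221}{8260} + 284\right) = 1301 \cdot \frac{2346061}{8260} = \frac{3052225361}{8260}$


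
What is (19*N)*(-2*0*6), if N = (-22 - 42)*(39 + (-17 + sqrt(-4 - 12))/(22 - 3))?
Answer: 0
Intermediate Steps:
N = -46336/19 - 256*I/19 (N = -64*(39 + (-17 + sqrt(-16))/19) = -64*(39 + (-17 + 4*I)*(1/19)) = -64*(39 + (-17/19 + 4*I/19)) = -64*(724/19 + 4*I/19) = -46336/19 - 256*I/19 ≈ -2438.7 - 13.474*I)
(19*N)*(-2*0*6) = (19*(-46336/19 - 256*I/19))*(-2*0*6) = (-46336 - 256*I)*(0*6) = (-46336 - 256*I)*0 = 0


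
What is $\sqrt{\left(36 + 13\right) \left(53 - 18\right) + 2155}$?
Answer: $3 \sqrt{430} \approx 62.209$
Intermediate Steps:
$\sqrt{\left(36 + 13\right) \left(53 - 18\right) + 2155} = \sqrt{49 \left(53 - 18\right) + 2155} = \sqrt{49 \cdot 35 + 2155} = \sqrt{1715 + 2155} = \sqrt{3870} = 3 \sqrt{430}$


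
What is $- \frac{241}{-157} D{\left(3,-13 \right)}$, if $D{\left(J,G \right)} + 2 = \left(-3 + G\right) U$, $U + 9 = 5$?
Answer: $\frac{14942}{157} \approx 95.172$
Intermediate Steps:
$U = -4$ ($U = -9 + 5 = -4$)
$D{\left(J,G \right)} = 10 - 4 G$ ($D{\left(J,G \right)} = -2 + \left(-3 + G\right) \left(-4\right) = -2 - \left(-12 + 4 G\right) = 10 - 4 G$)
$- \frac{241}{-157} D{\left(3,-13 \right)} = - \frac{241}{-157} \left(10 - -52\right) = \left(-241\right) \left(- \frac{1}{157}\right) \left(10 + 52\right) = \frac{241}{157} \cdot 62 = \frac{14942}{157}$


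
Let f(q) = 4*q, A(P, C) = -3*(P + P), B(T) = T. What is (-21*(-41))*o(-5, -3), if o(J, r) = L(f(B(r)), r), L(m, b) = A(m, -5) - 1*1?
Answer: 61131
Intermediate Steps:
A(P, C) = -6*P
L(m, b) = -1 - 6*m (L(m, b) = -6*m - 1*1 = -6*m - 1 = -1 - 6*m)
o(J, r) = -1 - 24*r
(-21*(-41))*o(-5, -3) = (-21*(-41))*(-1 - 24*(-3)) = 861*(-1 + 72) = 861*71 = 61131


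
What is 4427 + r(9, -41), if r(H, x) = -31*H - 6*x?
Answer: 4394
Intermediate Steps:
4427 + r(9, -41) = 4427 + (-31*9 - 6*(-41)) = 4427 + (-279 + 246) = 4427 - 33 = 4394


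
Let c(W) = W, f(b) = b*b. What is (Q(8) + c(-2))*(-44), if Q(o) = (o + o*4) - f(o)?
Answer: 1144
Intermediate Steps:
f(b) = b**2
Q(o) = -o**2 + 5*o (Q(o) = (o + o*4) - o**2 = (o + 4*o) - o**2 = 5*o - o**2 = -o**2 + 5*o)
(Q(8) + c(-2))*(-44) = (8*(5 - 1*8) - 2)*(-44) = (8*(5 - 8) - 2)*(-44) = (8*(-3) - 2)*(-44) = (-24 - 2)*(-44) = -26*(-44) = 1144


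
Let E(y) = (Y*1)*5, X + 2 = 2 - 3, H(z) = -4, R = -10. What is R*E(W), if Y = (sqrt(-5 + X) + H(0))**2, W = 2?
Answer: -400 + 800*I*sqrt(2) ≈ -400.0 + 1131.4*I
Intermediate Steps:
X = -3 (X = -2 + (2 - 3) = -2 - 1 = -3)
Y = (-4 + 2*I*sqrt(2))**2 (Y = (sqrt(-5 - 3) - 4)**2 = (sqrt(-8) - 4)**2 = (2*I*sqrt(2) - 4)**2 = (-4 + 2*I*sqrt(2))**2 ≈ 8.0 - 22.627*I)
E(y) = 40 - 80*I*sqrt(2) (E(y) = ((8 - 16*I*sqrt(2))*1)*5 = (8 - 16*I*sqrt(2))*5 = 40 - 80*I*sqrt(2))
R*E(W) = -10*(40 - 80*I*sqrt(2)) = -400 + 800*I*sqrt(2)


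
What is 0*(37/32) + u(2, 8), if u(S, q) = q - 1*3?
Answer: 5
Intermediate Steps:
u(S, q) = -3 + q (u(S, q) = q - 3 = -3 + q)
0*(37/32) + u(2, 8) = 0*(37/32) + (-3 + 8) = 0*(37*(1/32)) + 5 = 0*(37/32) + 5 = 0 + 5 = 5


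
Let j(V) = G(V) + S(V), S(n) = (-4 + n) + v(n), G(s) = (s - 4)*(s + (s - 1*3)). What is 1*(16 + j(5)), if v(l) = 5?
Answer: 29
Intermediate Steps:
G(s) = (-4 + s)*(-3 + 2*s) (G(s) = (-4 + s)*(s + (s - 3)) = (-4 + s)*(s + (-3 + s)) = (-4 + s)*(-3 + 2*s))
S(n) = 1 + n (S(n) = (-4 + n) + 5 = 1 + n)
j(V) = 13 - 10*V + 2*V² (j(V) = (12 - 11*V + 2*V²) + (1 + V) = 13 - 10*V + 2*V²)
1*(16 + j(5)) = 1*(16 + (13 - 10*5 + 2*5²)) = 1*(16 + (13 - 50 + 2*25)) = 1*(16 + (13 - 50 + 50)) = 1*(16 + 13) = 1*29 = 29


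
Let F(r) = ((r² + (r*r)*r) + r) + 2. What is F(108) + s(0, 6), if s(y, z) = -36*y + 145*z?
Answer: 1272356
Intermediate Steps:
F(r) = 2 + r + r² + r³ (F(r) = ((r² + r²*r) + r) + 2 = ((r² + r³) + r) + 2 = (r + r² + r³) + 2 = 2 + r + r² + r³)
F(108) + s(0, 6) = (2 + 108 + 108² + 108³) + (-36*0 + 145*6) = (2 + 108 + 11664 + 1259712) + (0 + 870) = 1271486 + 870 = 1272356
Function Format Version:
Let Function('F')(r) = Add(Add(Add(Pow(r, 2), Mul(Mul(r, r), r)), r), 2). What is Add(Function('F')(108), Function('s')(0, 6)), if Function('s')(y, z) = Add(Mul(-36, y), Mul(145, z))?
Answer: 1272356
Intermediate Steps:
Function('F')(r) = Add(2, r, Pow(r, 2), Pow(r, 3)) (Function('F')(r) = Add(Add(Add(Pow(r, 2), Mul(Pow(r, 2), r)), r), 2) = Add(Add(Add(Pow(r, 2), Pow(r, 3)), r), 2) = Add(Add(r, Pow(r, 2), Pow(r, 3)), 2) = Add(2, r, Pow(r, 2), Pow(r, 3)))
Add(Function('F')(108), Function('s')(0, 6)) = Add(Add(2, 108, Pow(108, 2), Pow(108, 3)), Add(Mul(-36, 0), Mul(145, 6))) = Add(Add(2, 108, 11664, 1259712), Add(0, 870)) = Add(1271486, 870) = 1272356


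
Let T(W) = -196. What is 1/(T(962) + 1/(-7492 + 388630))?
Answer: -381138/74703047 ≈ -0.0051020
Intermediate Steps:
1/(T(962) + 1/(-7492 + 388630)) = 1/(-196 + 1/(-7492 + 388630)) = 1/(-196 + 1/381138) = 1/(-74703047/381138) = -381138/74703047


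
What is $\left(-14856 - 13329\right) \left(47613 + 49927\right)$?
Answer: $-2749164900$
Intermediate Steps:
$\left(-14856 - 13329\right) \left(47613 + 49927\right) = \left(-28185\right) 97540 = -2749164900$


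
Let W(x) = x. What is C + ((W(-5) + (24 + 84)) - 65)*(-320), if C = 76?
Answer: -12084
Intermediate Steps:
C + ((W(-5) + (24 + 84)) - 65)*(-320) = 76 + ((-5 + (24 + 84)) - 65)*(-320) = 76 + ((-5 + 108) - 65)*(-320) = 76 + (103 - 65)*(-320) = 76 + 38*(-320) = 76 - 12160 = -12084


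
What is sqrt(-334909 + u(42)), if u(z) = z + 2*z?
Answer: I*sqrt(334783) ≈ 578.6*I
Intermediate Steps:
u(z) = 3*z
sqrt(-334909 + u(42)) = sqrt(-334909 + 3*42) = sqrt(-334909 + 126) = sqrt(-334783) = I*sqrt(334783)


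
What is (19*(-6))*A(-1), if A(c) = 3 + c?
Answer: -228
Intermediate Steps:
(19*(-6))*A(-1) = (19*(-6))*(3 - 1) = -114*2 = -228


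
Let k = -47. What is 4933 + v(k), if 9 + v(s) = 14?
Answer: 4938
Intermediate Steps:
v(s) = 5 (v(s) = -9 + 14 = 5)
4933 + v(k) = 4933 + 5 = 4938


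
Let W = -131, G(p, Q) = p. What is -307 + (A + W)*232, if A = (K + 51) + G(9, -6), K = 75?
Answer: 621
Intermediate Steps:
A = 135 (A = (75 + 51) + 9 = 126 + 9 = 135)
-307 + (A + W)*232 = -307 + (135 - 131)*232 = -307 + 4*232 = -307 + 928 = 621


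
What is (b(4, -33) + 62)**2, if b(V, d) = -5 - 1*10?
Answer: 2209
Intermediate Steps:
b(V, d) = -15 (b(V, d) = -5 - 10 = -15)
(b(4, -33) + 62)**2 = (-15 + 62)**2 = 47**2 = 2209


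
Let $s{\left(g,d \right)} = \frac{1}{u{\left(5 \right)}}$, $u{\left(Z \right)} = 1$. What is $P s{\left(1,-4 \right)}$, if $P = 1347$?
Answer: $1347$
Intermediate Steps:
$s{\left(g,d \right)} = 1$ ($s{\left(g,d \right)} = 1^{-1} = 1$)
$P s{\left(1,-4 \right)} = 1347 \cdot 1 = 1347$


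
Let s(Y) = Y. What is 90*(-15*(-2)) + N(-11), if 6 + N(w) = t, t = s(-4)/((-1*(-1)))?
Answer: 2690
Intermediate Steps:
t = -4 (t = -4/((-1*(-1))) = -4/1 = -4*1 = -4)
N(w) = -10 (N(w) = -6 - 4 = -10)
90*(-15*(-2)) + N(-11) = 90*(-15*(-2)) - 10 = 90*30 - 10 = 2700 - 10 = 2690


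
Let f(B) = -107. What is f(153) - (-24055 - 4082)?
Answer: 28030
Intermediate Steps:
f(153) - (-24055 - 4082) = -107 - (-24055 - 4082) = -107 - 1*(-28137) = -107 + 28137 = 28030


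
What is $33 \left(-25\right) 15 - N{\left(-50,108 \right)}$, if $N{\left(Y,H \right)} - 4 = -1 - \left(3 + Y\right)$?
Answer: $-12425$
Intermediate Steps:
$N{\left(Y,H \right)} = - Y$ ($N{\left(Y,H \right)} = 4 - \left(4 + Y\right) = - Y$)
$33 \left(-25\right) 15 - N{\left(-50,108 \right)} = 33 \left(-25\right) 15 - \left(-1\right) \left(-50\right) = \left(-825\right) 15 - 50 = -12375 - 50 = -12425$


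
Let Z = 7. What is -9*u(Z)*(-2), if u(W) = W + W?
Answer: 252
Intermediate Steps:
u(W) = 2*W
-9*u(Z)*(-2) = -18*7*(-2) = -9*14*(-2) = -126*(-2) = 252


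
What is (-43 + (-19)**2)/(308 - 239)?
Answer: 106/23 ≈ 4.6087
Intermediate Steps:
(-43 + (-19)**2)/(308 - 239) = (-43 + 361)/69 = 318*(1/69) = 106/23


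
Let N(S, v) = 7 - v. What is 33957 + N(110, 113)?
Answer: 33851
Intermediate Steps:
33957 + N(110, 113) = 33957 + (7 - 1*113) = 33957 + (7 - 113) = 33957 - 106 = 33851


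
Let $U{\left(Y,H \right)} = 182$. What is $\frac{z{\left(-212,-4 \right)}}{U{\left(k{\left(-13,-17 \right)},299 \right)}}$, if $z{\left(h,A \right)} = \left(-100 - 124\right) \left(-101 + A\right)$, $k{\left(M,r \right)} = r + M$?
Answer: $\frac{1680}{13} \approx 129.23$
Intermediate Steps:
$k{\left(M,r \right)} = M + r$
$z{\left(h,A \right)} = 22624 - 224 A$ ($z{\left(h,A \right)} = - 224 \left(-101 + A\right) = 22624 - 224 A$)
$\frac{z{\left(-212,-4 \right)}}{U{\left(k{\left(-13,-17 \right)},299 \right)}} = \frac{22624 - -896}{182} = \left(22624 + 896\right) \frac{1}{182} = 23520 \cdot \frac{1}{182} = \frac{1680}{13}$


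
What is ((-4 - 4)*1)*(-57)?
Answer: 456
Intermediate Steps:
((-4 - 4)*1)*(-57) = -8*1*(-57) = -8*(-57) = 456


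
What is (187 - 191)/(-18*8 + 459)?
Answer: -4/315 ≈ -0.012698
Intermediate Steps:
(187 - 191)/(-18*8 + 459) = -4/(-144 + 459) = -4/315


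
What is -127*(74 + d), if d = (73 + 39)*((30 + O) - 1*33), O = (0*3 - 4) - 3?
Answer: 132842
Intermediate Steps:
O = -7 (O = (0 - 4) - 3 = -4 - 3 = -7)
d = -1120 (d = (73 + 39)*((30 - 7) - 1*33) = 112*(23 - 33) = 112*(-10) = -1120)
-127*(74 + d) = -127*(74 - 1120) = -127*(-1046) = 132842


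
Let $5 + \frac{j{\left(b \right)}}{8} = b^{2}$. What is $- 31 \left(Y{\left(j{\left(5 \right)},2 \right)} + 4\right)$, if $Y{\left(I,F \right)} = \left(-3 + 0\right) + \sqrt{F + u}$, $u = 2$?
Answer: $-93$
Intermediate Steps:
$j{\left(b \right)} = -40 + 8 b^{2}$
$Y{\left(I,F \right)} = -3 + \sqrt{2 + F}$ ($Y{\left(I,F \right)} = \left(-3 + 0\right) + \sqrt{F + 2} = -3 + \sqrt{2 + F}$)
$- 31 \left(Y{\left(j{\left(5 \right)},2 \right)} + 4\right) = - 31 \left(\left(-3 + \sqrt{2 + 2}\right) + 4\right) = - 31 \left(\left(-3 + \sqrt{4}\right) + 4\right) = - 31 \left(\left(-3 + 2\right) + 4\right) = - 31 \left(-1 + 4\right) = \left(-31\right) 3 = -93$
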